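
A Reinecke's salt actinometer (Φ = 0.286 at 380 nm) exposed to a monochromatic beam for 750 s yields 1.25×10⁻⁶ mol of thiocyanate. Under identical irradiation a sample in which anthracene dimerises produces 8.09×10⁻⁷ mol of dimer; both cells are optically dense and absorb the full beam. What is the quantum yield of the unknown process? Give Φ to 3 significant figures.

Photons absorbed by the actinometer: 1.25×10⁻⁶ / 0.286 = 4.371×10⁻⁶ mol.
Φ(unknown) = 8.09×10⁻⁷ / 4.371×10⁻⁶ = 0.185.

Φ = 0.185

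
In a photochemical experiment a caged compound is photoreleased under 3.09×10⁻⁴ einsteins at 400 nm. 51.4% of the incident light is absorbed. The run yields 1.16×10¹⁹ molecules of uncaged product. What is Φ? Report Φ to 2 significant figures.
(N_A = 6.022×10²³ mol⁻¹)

Product: 1.16×10¹⁹ / 6.022×10²³ = 1.926×10⁻⁵ mol.
Photons absorbed: 0.514 × 3.09×10⁻⁴ = 1.588×10⁻⁴ mol.
Φ = 1.926×10⁻⁵ mol / 1.588×10⁻⁴ mol photons = 0.12.

Φ = 0.12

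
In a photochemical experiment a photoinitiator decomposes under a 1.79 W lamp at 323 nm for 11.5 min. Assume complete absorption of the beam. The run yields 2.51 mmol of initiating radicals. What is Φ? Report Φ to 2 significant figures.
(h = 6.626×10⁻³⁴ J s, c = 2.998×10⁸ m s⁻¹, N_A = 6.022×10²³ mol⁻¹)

Φ = 0.75

Product: 2.51 mmol = 0.00251 mol.
Photon energy at 323 nm: hc/λ = (6.626×10⁻³⁴)(2.998×10⁸)/(323×10⁻⁹) = 6.150×10⁻¹⁹ J.
Energy delivered: (1.79 W)(690 s) = 1235 J.
Photons incident: 1235 / 6.150×10⁻¹⁹ = 2.008×10²¹, i.e. 2.008×10²¹/6.022×10²³ = 0.003334 mol.
Φ = 0.00251 mol / 0.003334 mol photons = 0.75.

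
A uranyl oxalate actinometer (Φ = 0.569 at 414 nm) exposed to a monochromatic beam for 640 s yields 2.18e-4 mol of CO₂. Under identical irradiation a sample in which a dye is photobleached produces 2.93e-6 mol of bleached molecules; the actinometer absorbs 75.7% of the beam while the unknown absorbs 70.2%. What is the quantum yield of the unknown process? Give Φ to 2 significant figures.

Photons absorbed by the actinometer: 2.18e-4 / 0.569 = 3.831e-4 mol.
Incident flux: 3.831e-4 / 0.757 = 5.061e-4 einstein.
Absorbed by unknown: 0.702 × 5.061e-4 = 3.553e-4 mol.
Φ(unknown) = 2.93e-6 / 3.553e-4 = 0.0082.

Φ = 0.0082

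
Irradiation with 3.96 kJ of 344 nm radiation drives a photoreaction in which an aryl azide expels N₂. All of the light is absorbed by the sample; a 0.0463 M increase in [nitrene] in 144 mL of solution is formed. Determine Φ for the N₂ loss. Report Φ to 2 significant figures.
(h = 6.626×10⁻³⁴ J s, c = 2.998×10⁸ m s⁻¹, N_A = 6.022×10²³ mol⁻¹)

Φ = 0.59

Product: (0.0463 M)(0.144 L) = 0.006667 mol.
Photon energy at 344 nm: hc/λ = (6.626×10⁻³⁴)(2.998×10⁸)/(344×10⁻⁹) = 5.775×10⁻¹⁹ J.
Incident energy: 3.96 kJ = 3960 J.
Photons incident: 3960 / 5.775×10⁻¹⁹ = 6.857×10²¹, i.e. 6.857×10²¹/6.022×10²³ = 0.01139 mol.
Φ = 0.006667 mol / 0.01139 mol photons = 0.59.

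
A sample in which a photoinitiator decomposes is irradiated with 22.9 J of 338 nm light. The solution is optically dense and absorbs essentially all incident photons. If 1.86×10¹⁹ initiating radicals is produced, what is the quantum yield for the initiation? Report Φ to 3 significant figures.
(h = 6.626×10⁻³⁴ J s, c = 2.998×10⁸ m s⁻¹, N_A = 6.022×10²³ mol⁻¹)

Product: 1.86×10¹⁹ / 6.022×10²³ = 3.089×10⁻⁵ mol.
Photon energy at 338 nm: hc/λ = (6.626×10⁻³⁴)(2.998×10⁸)/(338×10⁻⁹) = 5.877×10⁻¹⁹ J.
Photons incident: 22.9 / 5.877×10⁻¹⁹ = 3.897×10¹⁹, i.e. 3.897×10¹⁹/6.022×10²³ = 6.471×10⁻⁵ mol.
Φ = 3.089×10⁻⁵ mol / 6.471×10⁻⁵ mol photons = 0.477.

Φ = 0.477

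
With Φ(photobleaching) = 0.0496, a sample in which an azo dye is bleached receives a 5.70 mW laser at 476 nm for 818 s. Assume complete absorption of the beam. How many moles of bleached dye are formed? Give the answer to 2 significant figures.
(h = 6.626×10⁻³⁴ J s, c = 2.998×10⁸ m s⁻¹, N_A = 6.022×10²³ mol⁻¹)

9.2×10⁻⁷ mol

Photon energy at 476 nm: hc/λ = (6.626×10⁻³⁴)(2.998×10⁸)/(476×10⁻⁹) = 4.173×10⁻¹⁹ J.
Energy delivered: (5.70 mW)(818 s) = 4.663 J.
Photons incident: 4.663 / 4.173×10⁻¹⁹ = 1.117×10¹⁹, i.e. 1.117×10¹⁹/6.022×10²³ = 1.855×10⁻⁵ mol.
Product: Φ × n_abs = 0.0496 × 1.855×10⁻⁵ = 9.201×10⁻⁷ mol.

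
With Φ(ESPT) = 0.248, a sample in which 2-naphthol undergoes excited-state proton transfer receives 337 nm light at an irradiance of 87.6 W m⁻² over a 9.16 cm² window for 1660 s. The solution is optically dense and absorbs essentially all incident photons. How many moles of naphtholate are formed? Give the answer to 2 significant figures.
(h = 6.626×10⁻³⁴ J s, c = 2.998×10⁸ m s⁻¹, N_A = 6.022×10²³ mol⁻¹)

Photon energy at 337 nm: hc/λ = (6.626×10⁻³⁴)(2.998×10⁸)/(337×10⁻⁹) = 5.895×10⁻¹⁹ J.
Energy delivered: (87.6 W m⁻²)(9.16×10⁻⁴ m²)(1660 s) = 133.2 J.
Photons incident: 133.2 / 5.895×10⁻¹⁹ = 2.260×10²⁰, i.e. 2.260×10²⁰/6.022×10²³ = 3.753×10⁻⁴ mol.
Product: Φ × n_abs = 0.248 × 3.753×10⁻⁴ = 9.307×10⁻⁵ mol.

9.3×10⁻⁵ mol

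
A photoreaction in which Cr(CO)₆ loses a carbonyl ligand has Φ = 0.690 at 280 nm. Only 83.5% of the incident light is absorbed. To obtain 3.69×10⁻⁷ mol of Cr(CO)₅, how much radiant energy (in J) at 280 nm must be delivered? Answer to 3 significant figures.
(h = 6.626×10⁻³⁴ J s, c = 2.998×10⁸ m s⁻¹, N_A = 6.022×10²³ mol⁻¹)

0.274 J

Photons that must be absorbed: 3.69×10⁻⁷ / 0.690 = 5.348×10⁻⁷ mol.
Incident photons needed: 5.348×10⁻⁷ / 0.835 = 6.405×10⁻⁷ mol.
Photon energy: hc/λ = 7.095×10⁻¹⁹ J; per mole, 4.273×10⁵ J mol⁻¹.
Energy required: 6.405×10⁻⁷ × 4.273×10⁵ = 0.274 J.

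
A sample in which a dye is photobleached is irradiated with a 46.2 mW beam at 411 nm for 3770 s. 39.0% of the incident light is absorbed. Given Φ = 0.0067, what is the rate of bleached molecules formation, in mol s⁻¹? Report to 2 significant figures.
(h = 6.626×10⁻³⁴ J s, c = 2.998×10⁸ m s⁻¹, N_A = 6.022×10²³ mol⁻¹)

Photon energy at 411 nm: hc/λ = (6.626×10⁻³⁴)(2.998×10⁸)/(411×10⁻⁹) = 4.833×10⁻¹⁹ J.
Energy delivered: (46.2 mW)(3770 s) = 174.2 J.
Photons incident: 174.2 / 4.833×10⁻¹⁹ = 3.604×10²⁰, i.e. 3.604×10²⁰/6.022×10²³ = 5.985×10⁻⁴ mol.
Photons absorbed: 0.390 × 5.985×10⁻⁴ = 2.334×10⁻⁴ mol.
Product formed: 0.0067 × 2.334×10⁻⁴ = 1.564×10⁻⁶ mol.
Rate: 1.564×10⁻⁶ / 3770 s = 4.1×10⁻¹⁰ mol s⁻¹.

4.1×10⁻¹⁰ mol s⁻¹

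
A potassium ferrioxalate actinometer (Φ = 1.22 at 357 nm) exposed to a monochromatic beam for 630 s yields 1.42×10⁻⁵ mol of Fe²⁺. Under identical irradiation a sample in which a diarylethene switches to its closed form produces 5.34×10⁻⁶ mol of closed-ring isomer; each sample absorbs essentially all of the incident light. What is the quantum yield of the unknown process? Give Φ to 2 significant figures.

Φ = 0.46

Photons absorbed by the actinometer: 1.42×10⁻⁵ / 1.22 = 1.164×10⁻⁵ mol.
Φ(unknown) = 5.34×10⁻⁶ / 1.164×10⁻⁵ = 0.46.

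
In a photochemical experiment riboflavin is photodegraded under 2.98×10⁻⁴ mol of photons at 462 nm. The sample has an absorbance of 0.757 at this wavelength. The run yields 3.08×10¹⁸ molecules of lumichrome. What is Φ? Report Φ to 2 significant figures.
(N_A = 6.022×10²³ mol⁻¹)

Φ = 0.021

Product: 3.08×10¹⁸ / 6.022×10²³ = 5.115×10⁻⁶ mol.
Fraction absorbed: 1 − 10^(−0.757) = 0.8250.
Photons absorbed: 0.8250 × 2.98×10⁻⁴ = 2.459×10⁻⁴ mol.
Φ = 5.115×10⁻⁶ mol / 2.459×10⁻⁴ mol photons = 0.021.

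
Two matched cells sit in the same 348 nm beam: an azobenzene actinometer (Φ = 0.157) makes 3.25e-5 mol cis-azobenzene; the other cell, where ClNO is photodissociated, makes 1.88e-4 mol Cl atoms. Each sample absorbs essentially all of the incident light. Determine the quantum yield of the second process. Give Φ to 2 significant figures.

Φ = 0.91

Photons absorbed by the actinometer: 3.25e-5 / 0.157 = 2.070e-4 mol.
Φ(unknown) = 1.88e-4 / 2.070e-4 = 0.91.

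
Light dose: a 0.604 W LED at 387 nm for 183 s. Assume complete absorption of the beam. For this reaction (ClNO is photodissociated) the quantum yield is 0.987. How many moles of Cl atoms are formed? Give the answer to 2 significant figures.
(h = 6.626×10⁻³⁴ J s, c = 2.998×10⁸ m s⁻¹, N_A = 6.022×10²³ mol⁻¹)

Photon energy at 387 nm: hc/λ = (6.626×10⁻³⁴)(2.998×10⁸)/(387×10⁻⁹) = 5.133×10⁻¹⁹ J.
Energy delivered: (0.604 W)(183 s) = 110.5 J.
Photons incident: 110.5 / 5.133×10⁻¹⁹ = 2.153×10²⁰, i.e. 2.153×10²⁰/6.022×10²³ = 3.575×10⁻⁴ mol.
Product: Φ × n_abs = 0.987 × 3.575×10⁻⁴ = 3.529×10⁻⁴ mol.

3.5×10⁻⁴ mol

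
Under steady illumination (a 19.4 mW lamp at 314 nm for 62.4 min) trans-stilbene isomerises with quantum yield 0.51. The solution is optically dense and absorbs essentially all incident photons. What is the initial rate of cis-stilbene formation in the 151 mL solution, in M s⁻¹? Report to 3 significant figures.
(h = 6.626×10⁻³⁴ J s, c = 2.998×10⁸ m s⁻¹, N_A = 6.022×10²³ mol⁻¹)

Photon energy at 314 nm: hc/λ = (6.626×10⁻³⁴)(2.998×10⁸)/(314×10⁻⁹) = 6.326×10⁻¹⁹ J.
Energy delivered: (19.4 mW)(3744 s) = 72.63 J.
Photons incident: 72.63 / 6.326×10⁻¹⁹ = 1.148×10²⁰, i.e. 1.148×10²⁰/6.022×10²³ = 1.906×10⁻⁴ mol.
Product formed: 0.51 × 1.906×10⁻⁴ = 9.721×10⁻⁵ mol.
Rate: 9.721×10⁻⁵ mol / (3744 s × 0.151 L) = 1.72×10⁻⁷ M s⁻¹.

1.72×10⁻⁷ M s⁻¹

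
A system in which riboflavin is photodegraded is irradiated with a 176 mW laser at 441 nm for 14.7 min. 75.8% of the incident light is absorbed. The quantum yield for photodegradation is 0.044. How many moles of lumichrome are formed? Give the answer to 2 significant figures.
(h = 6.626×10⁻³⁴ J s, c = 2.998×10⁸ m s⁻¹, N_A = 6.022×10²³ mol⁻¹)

1.9×10⁻⁵ mol

Photon energy at 441 nm: hc/λ = (6.626×10⁻³⁴)(2.998×10⁸)/(441×10⁻⁹) = 4.504×10⁻¹⁹ J.
Energy delivered: (176 mW)(882 s) = 155.2 J.
Photons incident: 155.2 / 4.504×10⁻¹⁹ = 3.446×10²⁰, i.e. 3.446×10²⁰/6.022×10²³ = 5.722×10⁻⁴ mol.
Photons absorbed: 0.758 × 5.722×10⁻⁴ = 4.337×10⁻⁴ mol.
Product: Φ × n_abs = 0.044 × 4.337×10⁻⁴ = 1.908×10⁻⁵ mol.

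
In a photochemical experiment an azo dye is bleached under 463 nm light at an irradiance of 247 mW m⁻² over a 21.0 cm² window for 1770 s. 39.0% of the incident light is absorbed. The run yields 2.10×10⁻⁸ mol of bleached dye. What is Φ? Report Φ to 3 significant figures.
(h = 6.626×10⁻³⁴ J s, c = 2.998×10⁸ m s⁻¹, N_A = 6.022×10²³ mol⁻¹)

Photon energy at 463 nm: hc/λ = (6.626×10⁻³⁴)(2.998×10⁸)/(463×10⁻⁹) = 4.290×10⁻¹⁹ J.
Energy delivered: (247 mW m⁻²)(21.0×10⁻⁴ m²)(1770 s) = 0.9181 J.
Photons incident: 0.9181 / 4.290×10⁻¹⁹ = 2.140×10¹⁸, i.e. 2.140×10¹⁸/6.022×10²³ = 3.554×10⁻⁶ mol.
Photons absorbed: 0.390 × 3.554×10⁻⁶ = 1.386×10⁻⁶ mol.
Φ = 2.10×10⁻⁸ mol / 1.386×10⁻⁶ mol photons = 0.0152.

Φ = 0.0152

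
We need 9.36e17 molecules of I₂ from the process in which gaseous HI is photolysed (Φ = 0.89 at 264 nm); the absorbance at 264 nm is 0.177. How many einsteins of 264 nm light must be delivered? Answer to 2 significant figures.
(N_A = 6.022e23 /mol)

Product: 9.36e17 / 6.022e23 = 1.554e-6 mol.
Photons that must be absorbed: 1.554e-6 / 0.89 = 1.746e-6 mol.
Fraction absorbed: 1 − 10^(−0.177) = 0.3347.
Incident photons needed: 1.746e-6 / 0.3347 = 5.217e-6 mol.

5.2e-6 einstein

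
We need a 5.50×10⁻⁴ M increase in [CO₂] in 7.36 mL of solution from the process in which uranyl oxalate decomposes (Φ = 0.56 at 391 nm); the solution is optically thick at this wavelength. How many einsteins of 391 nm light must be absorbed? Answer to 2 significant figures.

7.2×10⁻⁶ einstein

Product: (5.50×10⁻⁴ M)(0.00736 L) = 4.048×10⁻⁶ mol.
Photons that must be absorbed: 4.048×10⁻⁶ / 0.56 = 7.229×10⁻⁶ mol.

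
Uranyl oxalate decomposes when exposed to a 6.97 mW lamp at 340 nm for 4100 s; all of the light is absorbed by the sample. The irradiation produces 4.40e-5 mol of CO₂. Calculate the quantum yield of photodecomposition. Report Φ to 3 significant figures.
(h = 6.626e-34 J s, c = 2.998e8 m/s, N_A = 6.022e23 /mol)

Photon energy at 340 nm: hc/λ = (6.626e-34)(2.998e8)/(340e-9) = 5.843e-19 J.
Energy delivered: (6.97 mW)(4100 s) = 28.58 J.
Photons incident: 28.58 / 5.843e-19 = 4.891e19, i.e. 4.891e19/6.022e23 = 8.122e-5 mol.
Φ = 4.40e-5 mol / 8.122e-5 mol photons = 0.542.

Φ = 0.542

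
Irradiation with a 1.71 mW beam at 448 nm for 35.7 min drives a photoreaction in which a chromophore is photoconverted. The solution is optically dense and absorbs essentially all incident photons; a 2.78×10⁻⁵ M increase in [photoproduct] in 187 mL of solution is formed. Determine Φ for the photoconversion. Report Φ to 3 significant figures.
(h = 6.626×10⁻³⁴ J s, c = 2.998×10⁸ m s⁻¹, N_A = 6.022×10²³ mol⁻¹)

Φ = 0.379

Product: (2.78×10⁻⁵ M)(0.187 L) = 5.199×10⁻⁶ mol.
Photon energy at 448 nm: hc/λ = (6.626×10⁻³⁴)(2.998×10⁸)/(448×10⁻⁹) = 4.434×10⁻¹⁹ J.
Energy delivered: (1.71 mW)(2142 s) = 3.663 J.
Photons incident: 3.663 / 4.434×10⁻¹⁹ = 8.261×10¹⁸, i.e. 8.261×10¹⁸/6.022×10²³ = 1.372×10⁻⁵ mol.
Φ = 5.199×10⁻⁶ mol / 1.372×10⁻⁵ mol photons = 0.379.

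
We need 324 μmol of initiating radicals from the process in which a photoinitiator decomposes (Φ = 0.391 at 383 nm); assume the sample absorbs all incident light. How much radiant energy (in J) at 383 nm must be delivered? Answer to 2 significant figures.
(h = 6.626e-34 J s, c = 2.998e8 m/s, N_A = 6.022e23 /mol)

260 J

Product: 324 μmol = 3.24e-4 mol.
Photons that must be absorbed: 3.24e-4 / 0.391 = 8.286e-4 mol.
Photon energy: hc/λ = 5.187e-19 J; per mole, 3.124e5 J mol⁻¹.
Energy required: 8.286e-4 × 3.124e5 = 260 J.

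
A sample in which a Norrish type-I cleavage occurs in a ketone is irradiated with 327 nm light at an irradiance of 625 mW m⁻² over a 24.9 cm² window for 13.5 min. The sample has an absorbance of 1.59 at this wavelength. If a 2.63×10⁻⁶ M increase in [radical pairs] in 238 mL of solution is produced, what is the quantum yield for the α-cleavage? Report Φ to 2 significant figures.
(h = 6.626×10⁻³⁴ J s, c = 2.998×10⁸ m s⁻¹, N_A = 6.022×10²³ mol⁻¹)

Φ = 0.19

Product: (2.63×10⁻⁶ M)(0.238 L) = 6.259×10⁻⁷ mol.
Photon energy at 327 nm: hc/λ = (6.626×10⁻³⁴)(2.998×10⁸)/(327×10⁻⁹) = 6.075×10⁻¹⁹ J.
Energy delivered: (625 mW m⁻²)(24.9×10⁻⁴ m²)(810 s) = 1.261 J.
Photons incident: 1.261 / 6.075×10⁻¹⁹ = 2.076×10¹⁸, i.e. 2.076×10¹⁸/6.022×10²³ = 3.447×10⁻⁶ mol.
Fraction absorbed: 1 − 10^(−1.59) = 0.9743.
Photons absorbed: 0.9743 × 3.447×10⁻⁶ = 3.358×10⁻⁶ mol.
Φ = 6.259×10⁻⁷ mol / 3.358×10⁻⁶ mol photons = 0.19.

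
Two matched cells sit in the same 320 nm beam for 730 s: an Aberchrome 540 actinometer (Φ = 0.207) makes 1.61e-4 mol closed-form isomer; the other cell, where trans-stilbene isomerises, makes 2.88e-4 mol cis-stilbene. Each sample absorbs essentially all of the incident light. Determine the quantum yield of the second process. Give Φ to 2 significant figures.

Φ = 0.37

Photons absorbed by the actinometer: 1.61e-4 / 0.207 = 7.778e-4 mol.
Φ(unknown) = 2.88e-4 / 7.778e-4 = 0.37.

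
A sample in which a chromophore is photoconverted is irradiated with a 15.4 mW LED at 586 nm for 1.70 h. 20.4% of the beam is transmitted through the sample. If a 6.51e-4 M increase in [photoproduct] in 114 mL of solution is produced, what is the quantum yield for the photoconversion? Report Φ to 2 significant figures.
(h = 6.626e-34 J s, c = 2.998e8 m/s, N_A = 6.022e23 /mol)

Φ = 0.20

Product: (6.51e-4 M)(0.114 L) = 7.421e-5 mol.
Photon energy at 586 nm: hc/λ = (6.626e-34)(2.998e8)/(586e-9) = 3.390e-19 J.
Energy delivered: (15.4 mW)(6120 s) = 94.25 J.
Photons incident: 94.25 / 3.390e-19 = 2.780e20, i.e. 2.780e20/6.022e23 = 4.616e-4 mol.
Fraction absorbed: 1 − 20.4/100 = 0.7960.
Photons absorbed: 0.7960 × 4.616e-4 = 3.674e-4 mol.
Φ = 7.421e-5 mol / 3.674e-4 mol photons = 0.20.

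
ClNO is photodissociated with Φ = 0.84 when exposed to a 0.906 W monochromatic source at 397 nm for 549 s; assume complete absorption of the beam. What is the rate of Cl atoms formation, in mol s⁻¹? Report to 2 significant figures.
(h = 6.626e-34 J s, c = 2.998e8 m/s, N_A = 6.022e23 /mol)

2.5e-6 mol s⁻¹

Photon energy at 397 nm: hc/λ = (6.626e-34)(2.998e8)/(397e-9) = 5.004e-19 J.
Energy delivered: (0.906 W)(549 s) = 497.4 J.
Photons incident: 497.4 / 5.004e-19 = 9.940e20, i.e. 9.940e20/6.022e23 = 0.001651 mol.
Product formed: 0.84 × 0.001651 = 0.001387 mol.
Rate: 0.001387 / 549 s = 2.5e-6 mol s⁻¹.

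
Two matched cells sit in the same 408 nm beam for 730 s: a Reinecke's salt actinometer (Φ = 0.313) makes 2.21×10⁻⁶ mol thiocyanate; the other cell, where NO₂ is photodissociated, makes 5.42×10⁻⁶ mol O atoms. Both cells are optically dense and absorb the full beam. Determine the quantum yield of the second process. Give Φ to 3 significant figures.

Φ = 0.768

Photons absorbed by the actinometer: 2.21×10⁻⁶ / 0.313 = 7.061×10⁻⁶ mol.
Φ(unknown) = 5.42×10⁻⁶ / 7.061×10⁻⁶ = 0.768.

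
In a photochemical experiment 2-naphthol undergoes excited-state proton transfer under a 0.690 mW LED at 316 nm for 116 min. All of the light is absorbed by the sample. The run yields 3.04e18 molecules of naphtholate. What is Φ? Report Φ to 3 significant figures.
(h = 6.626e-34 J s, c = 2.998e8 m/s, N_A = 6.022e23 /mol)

Product: 3.04e18 / 6.022e23 = 5.048e-6 mol.
Photon energy at 316 nm: hc/λ = (6.626e-34)(2.998e8)/(316e-9) = 6.286e-19 J.
Energy delivered: (0.690 mW)(6960 s) = 4.802 J.
Photons incident: 4.802 / 6.286e-19 = 7.639e18, i.e. 7.639e18/6.022e23 = 1.269e-5 mol.
Φ = 5.048e-6 mol / 1.269e-5 mol photons = 0.398.

Φ = 0.398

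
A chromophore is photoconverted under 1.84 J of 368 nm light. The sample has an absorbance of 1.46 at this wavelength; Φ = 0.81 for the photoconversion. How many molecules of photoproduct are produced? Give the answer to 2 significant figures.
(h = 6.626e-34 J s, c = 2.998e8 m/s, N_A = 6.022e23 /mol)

2.7e18 molecules

Photon energy at 368 nm: hc/λ = (6.626e-34)(2.998e8)/(368e-9) = 5.398e-19 J.
Photons incident: 1.84 / 5.398e-19 = 3.409e18, i.e. 3.409e18/6.022e23 = 5.661e-6 mol.
Fraction absorbed: 1 − 10^(−1.46) = 0.9653.
Photons absorbed: 0.9653 × 5.661e-6 = 5.465e-6 mol.
Product: Φ × n_abs = 0.81 × 5.465e-6 = 4.427e-6 mol.
As a count: 4.427e-6 × 6.022e23 = 2.7e18.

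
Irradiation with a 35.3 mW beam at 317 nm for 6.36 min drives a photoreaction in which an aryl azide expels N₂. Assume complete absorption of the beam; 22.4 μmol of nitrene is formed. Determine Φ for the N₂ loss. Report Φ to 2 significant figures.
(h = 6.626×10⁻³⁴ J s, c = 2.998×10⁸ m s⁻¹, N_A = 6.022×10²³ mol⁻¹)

Product: 22.4 μmol = 2.24×10⁻⁵ mol.
Photon energy at 317 nm: hc/λ = (6.626×10⁻³⁴)(2.998×10⁸)/(317×10⁻⁹) = 6.266×10⁻¹⁹ J.
Energy delivered: (35.3 mW)(381.6 s) = 13.47 J.
Photons incident: 13.47 / 6.266×10⁻¹⁹ = 2.150×10¹⁹, i.e. 2.150×10¹⁹/6.022×10²³ = 3.570×10⁻⁵ mol.
Φ = 2.24×10⁻⁵ mol / 3.570×10⁻⁵ mol photons = 0.63.

Φ = 0.63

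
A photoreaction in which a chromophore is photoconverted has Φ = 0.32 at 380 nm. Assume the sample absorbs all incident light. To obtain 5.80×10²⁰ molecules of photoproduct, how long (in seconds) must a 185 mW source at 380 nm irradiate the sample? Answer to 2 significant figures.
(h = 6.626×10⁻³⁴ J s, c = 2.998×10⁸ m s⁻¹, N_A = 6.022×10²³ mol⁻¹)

t ≈ 5100 s

Product: 5.80×10²⁰ / 6.022×10²³ = 9.631×10⁻⁴ mol.
Photons that must be absorbed: 9.631×10⁻⁴ / 0.32 = 0.003010 mol.
Photon energy: hc/λ = 5.228×10⁻¹⁹ J; per mole, 3.148×10⁵ J mol⁻¹.
Energy required: 0.003010 × 3.148×10⁵ = 947.5 J.
Time: 947.5 J / 0.185 W = 5100 s.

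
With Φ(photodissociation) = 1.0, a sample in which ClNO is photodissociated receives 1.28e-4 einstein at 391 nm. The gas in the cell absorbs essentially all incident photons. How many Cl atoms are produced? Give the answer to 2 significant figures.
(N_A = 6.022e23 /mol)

7.7e19 atoms

Product: Φ × n_abs = 1.0 × 1.28e-4 = 1.280e-4 mol.
As a count: 1.280e-4 × 6.022e23 = 7.7e19.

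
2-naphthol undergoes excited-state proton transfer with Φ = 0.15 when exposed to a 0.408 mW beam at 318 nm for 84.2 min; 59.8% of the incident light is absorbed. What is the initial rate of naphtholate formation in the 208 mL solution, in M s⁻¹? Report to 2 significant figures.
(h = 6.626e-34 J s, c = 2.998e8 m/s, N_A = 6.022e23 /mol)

Photon energy at 318 nm: hc/λ = (6.626e-34)(2.998e8)/(318e-9) = 6.247e-19 J.
Energy delivered: (0.408 mW)(5052 s) = 2.061 J.
Photons incident: 2.061 / 6.247e-19 = 3.299e18, i.e. 3.299e18/6.022e23 = 5.478e-6 mol.
Photons absorbed: 0.598 × 5.478e-6 = 3.276e-6 mol.
Product formed: 0.15 × 3.276e-6 = 4.914e-7 mol.
Rate: 4.914e-7 mol / (5052 s × 0.208 L) = 4.7e-10 M s⁻¹.

4.7e-10 M s⁻¹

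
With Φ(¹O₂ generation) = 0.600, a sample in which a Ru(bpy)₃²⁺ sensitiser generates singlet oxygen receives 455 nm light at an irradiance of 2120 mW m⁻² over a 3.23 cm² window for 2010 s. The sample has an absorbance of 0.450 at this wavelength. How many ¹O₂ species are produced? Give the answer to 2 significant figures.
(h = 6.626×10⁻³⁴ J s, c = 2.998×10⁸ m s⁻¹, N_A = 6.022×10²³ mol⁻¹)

1.2×10¹⁸ species

Photon energy at 455 nm: hc/λ = (6.626×10⁻³⁴)(2.998×10⁸)/(455×10⁻⁹) = 4.366×10⁻¹⁹ J.
Energy delivered: (2120 mW m⁻²)(3.23×10⁻⁴ m²)(2010 s) = 1.376 J.
Photons incident: 1.376 / 4.366×10⁻¹⁹ = 3.152×10¹⁸, i.e. 3.152×10¹⁸/6.022×10²³ = 5.234×10⁻⁶ mol.
Fraction absorbed: 1 − 10^(−0.450) = 0.6452.
Photons absorbed: 0.6452 × 5.234×10⁻⁶ = 3.377×10⁻⁶ mol.
Product: Φ × n_abs = 0.600 × 3.377×10⁻⁶ = 2.026×10⁻⁶ mol.
As a count: 2.026×10⁻⁶ × 6.022×10²³ = 1.2×10¹⁸.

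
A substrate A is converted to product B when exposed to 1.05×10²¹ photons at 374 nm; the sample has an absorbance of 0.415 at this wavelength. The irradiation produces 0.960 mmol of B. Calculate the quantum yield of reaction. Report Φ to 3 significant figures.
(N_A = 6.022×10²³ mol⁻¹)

Product: 0.960 mmol = 9.60×10⁻⁴ mol.
Moles of photons: 1.05×10²¹ / 6.022×10²³ = 0.001744 mol.
Fraction absorbed: 1 − 10^(−0.415) = 0.6154.
Photons absorbed: 0.6154 × 0.001744 = 0.001073 mol.
Φ = 9.60×10⁻⁴ mol / 0.001073 mol photons = 0.895.

Φ = 0.895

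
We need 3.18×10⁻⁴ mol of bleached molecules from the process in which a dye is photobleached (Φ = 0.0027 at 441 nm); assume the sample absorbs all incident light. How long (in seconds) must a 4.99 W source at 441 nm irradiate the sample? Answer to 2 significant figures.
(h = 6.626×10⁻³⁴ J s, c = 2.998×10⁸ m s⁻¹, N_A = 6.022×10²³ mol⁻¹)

Photons that must be absorbed: 3.18×10⁻⁴ / 0.0027 = 0.1178 mol.
Photon energy: hc/λ = 4.504×10⁻¹⁹ J; per mole, 2.712×10⁵ J mol⁻¹.
Energy required: 0.1178 × 2.712×10⁵ = 3.195×10⁴ J.
Time: 3.195×10⁴ J / 4.99 W = 6400 s.

t ≈ 6400 s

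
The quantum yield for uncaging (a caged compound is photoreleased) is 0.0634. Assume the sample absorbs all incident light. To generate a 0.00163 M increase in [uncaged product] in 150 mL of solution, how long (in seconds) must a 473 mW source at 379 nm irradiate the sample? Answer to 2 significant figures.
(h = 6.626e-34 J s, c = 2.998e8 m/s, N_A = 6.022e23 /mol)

t ≈ 2600 s

Product: (0.00163 M)(0.15 L) = 2.445e-4 mol.
Photons that must be absorbed: 2.445e-4 / 0.0634 = 0.003856 mol.
Photon energy: hc/λ = 5.241e-19 J; per mole, 3.156e5 J mol⁻¹.
Energy required: 0.003856 × 3.156e5 = 1217 J.
Time: 1217 J / 0.473 W = 2600 s.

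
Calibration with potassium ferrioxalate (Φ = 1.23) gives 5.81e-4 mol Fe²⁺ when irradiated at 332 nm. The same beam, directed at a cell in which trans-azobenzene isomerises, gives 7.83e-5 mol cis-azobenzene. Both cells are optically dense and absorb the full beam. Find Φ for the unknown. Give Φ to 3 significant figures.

Φ = 0.166

Photons absorbed by the actinometer: 5.81e-4 / 1.23 = 4.724e-4 mol.
Φ(unknown) = 7.83e-5 / 4.724e-4 = 0.166.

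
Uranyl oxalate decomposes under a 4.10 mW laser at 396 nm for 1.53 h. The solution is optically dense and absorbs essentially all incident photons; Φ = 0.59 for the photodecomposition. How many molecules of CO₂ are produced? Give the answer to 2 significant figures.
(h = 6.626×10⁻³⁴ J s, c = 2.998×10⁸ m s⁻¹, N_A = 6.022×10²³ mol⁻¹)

Photon energy at 396 nm: hc/λ = (6.626×10⁻³⁴)(2.998×10⁸)/(396×10⁻⁹) = 5.016×10⁻¹⁹ J.
Energy delivered: (4.10 mW)(5508 s) = 22.58 J.
Photons incident: 22.58 / 5.016×10⁻¹⁹ = 4.502×10¹⁹, i.e. 4.502×10¹⁹/6.022×10²³ = 7.476×10⁻⁵ mol.
Product: Φ × n_abs = 0.59 × 7.476×10⁻⁵ = 4.411×10⁻⁵ mol.
As a count: 4.411×10⁻⁵ × 6.022×10²³ = 2.7×10¹⁹.

2.7×10¹⁹ molecules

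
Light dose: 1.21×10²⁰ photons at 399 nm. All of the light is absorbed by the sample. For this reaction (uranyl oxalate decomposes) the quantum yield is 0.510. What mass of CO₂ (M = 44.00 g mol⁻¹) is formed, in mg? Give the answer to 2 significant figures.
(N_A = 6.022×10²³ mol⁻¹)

4.5 mg

Moles of photons: 1.21×10²⁰ / 6.022×10²³ = 2.009×10⁻⁴ mol.
Product: Φ × n_abs = 0.510 × 2.009×10⁻⁴ = 1.025×10⁻⁴ mol.
Mass: 1.025×10⁻⁴ × 44.00 = 0.004510 g = 4.5 mg.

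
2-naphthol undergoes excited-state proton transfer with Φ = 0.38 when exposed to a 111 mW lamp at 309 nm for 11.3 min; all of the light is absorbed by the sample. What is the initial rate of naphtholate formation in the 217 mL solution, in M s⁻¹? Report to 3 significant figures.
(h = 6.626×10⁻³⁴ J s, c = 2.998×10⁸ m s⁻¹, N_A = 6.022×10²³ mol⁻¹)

5.02×10⁻⁷ M s⁻¹

Photon energy at 309 nm: hc/λ = (6.626×10⁻³⁴)(2.998×10⁸)/(309×10⁻⁹) = 6.429×10⁻¹⁹ J.
Energy delivered: (111 mW)(678 s) = 75.26 J.
Photons incident: 75.26 / 6.429×10⁻¹⁹ = 1.171×10²⁰, i.e. 1.171×10²⁰/6.022×10²³ = 1.945×10⁻⁴ mol.
Product formed: 0.38 × 1.945×10⁻⁴ = 7.391×10⁻⁵ mol.
Rate: 7.391×10⁻⁵ mol / (678 s × 0.217 L) = 5.02×10⁻⁷ M s⁻¹.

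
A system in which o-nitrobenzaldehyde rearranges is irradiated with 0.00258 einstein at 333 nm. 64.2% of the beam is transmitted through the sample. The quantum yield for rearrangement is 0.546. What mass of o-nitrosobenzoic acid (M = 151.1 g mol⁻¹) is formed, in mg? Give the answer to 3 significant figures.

Fraction absorbed: 1 − 64.2/100 = 0.3580.
Photons absorbed: 0.3580 × 0.00258 = 9.236e-4 mol.
Product: Φ × n_abs = 0.546 × 9.236e-4 = 5.043e-4 mol.
Mass: 5.043e-4 × 151.1 = 0.07620 g = 76.2 mg.

76.2 mg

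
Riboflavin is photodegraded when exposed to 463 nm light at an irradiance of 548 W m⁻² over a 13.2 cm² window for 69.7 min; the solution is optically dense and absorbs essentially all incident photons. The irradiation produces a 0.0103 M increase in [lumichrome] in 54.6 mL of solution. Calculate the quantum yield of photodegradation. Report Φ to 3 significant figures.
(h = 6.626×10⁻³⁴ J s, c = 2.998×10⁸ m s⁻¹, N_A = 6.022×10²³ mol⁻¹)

Product: (0.0103 M)(0.0546 L) = 5.624×10⁻⁴ mol.
Photon energy at 463 nm: hc/λ = (6.626×10⁻³⁴)(2.998×10⁸)/(463×10⁻⁹) = 4.290×10⁻¹⁹ J.
Energy delivered: (548 W m⁻²)(13.2×10⁻⁴ m²)(4182 s) = 3025 J.
Photons incident: 3025 / 4.290×10⁻¹⁹ = 7.051×10²¹, i.e. 7.051×10²¹/6.022×10²³ = 0.01171 mol.
Φ = 5.624×10⁻⁴ mol / 0.01171 mol photons = 0.0480.

Φ = 0.0480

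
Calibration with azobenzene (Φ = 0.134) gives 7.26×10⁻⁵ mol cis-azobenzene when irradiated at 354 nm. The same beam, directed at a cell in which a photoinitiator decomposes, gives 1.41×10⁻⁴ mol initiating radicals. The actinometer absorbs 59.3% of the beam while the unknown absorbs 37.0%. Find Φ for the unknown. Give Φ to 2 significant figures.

Photons absorbed by the actinometer: 7.26×10⁻⁵ / 0.134 = 5.418×10⁻⁴ mol.
Incident flux: 5.418×10⁻⁴ / 0.593 = 9.137×10⁻⁴ einstein.
Absorbed by unknown: 0.370 × 9.137×10⁻⁴ = 3.381×10⁻⁴ mol.
Φ(unknown) = 1.41×10⁻⁴ / 3.381×10⁻⁴ = 0.42.

Φ = 0.42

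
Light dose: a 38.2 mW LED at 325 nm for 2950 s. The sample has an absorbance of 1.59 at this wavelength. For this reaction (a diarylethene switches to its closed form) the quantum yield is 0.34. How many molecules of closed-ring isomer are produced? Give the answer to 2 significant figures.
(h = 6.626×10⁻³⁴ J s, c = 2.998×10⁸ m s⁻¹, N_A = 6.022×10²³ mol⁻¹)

Photon energy at 325 nm: hc/λ = (6.626×10⁻³⁴)(2.998×10⁸)/(325×10⁻⁹) = 6.112×10⁻¹⁹ J.
Energy delivered: (38.2 mW)(2950 s) = 112.7 J.
Photons incident: 112.7 / 6.112×10⁻¹⁹ = 1.844×10²⁰, i.e. 1.844×10²⁰/6.022×10²³ = 3.062×10⁻⁴ mol.
Fraction absorbed: 1 − 10^(−1.59) = 0.9743.
Photons absorbed: 0.9743 × 3.062×10⁻⁴ = 2.983×10⁻⁴ mol.
Product: Φ × n_abs = 0.34 × 2.983×10⁻⁴ = 1.014×10⁻⁴ mol.
As a count: 1.014×10⁻⁴ × 6.022×10²³ = 6.1×10¹⁹.

6.1×10¹⁹ molecules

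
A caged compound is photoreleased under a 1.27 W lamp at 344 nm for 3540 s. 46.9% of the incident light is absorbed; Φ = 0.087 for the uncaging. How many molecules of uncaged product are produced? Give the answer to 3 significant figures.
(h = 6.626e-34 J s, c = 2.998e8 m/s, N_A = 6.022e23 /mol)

Photon energy at 344 nm: hc/λ = (6.626e-34)(2.998e8)/(344e-9) = 5.775e-19 J.
Energy delivered: (1.27 W)(3540 s) = 4496 J.
Photons incident: 4496 / 5.775e-19 = 7.785e21, i.e. 7.785e21/6.022e23 = 0.01293 mol.
Photons absorbed: 0.469 × 0.01293 = 0.006064 mol.
Product: Φ × n_abs = 0.087 × 0.006064 = 5.276e-4 mol.
As a count: 5.276e-4 × 6.022e23 = 3.18e20.

3.18e20 molecules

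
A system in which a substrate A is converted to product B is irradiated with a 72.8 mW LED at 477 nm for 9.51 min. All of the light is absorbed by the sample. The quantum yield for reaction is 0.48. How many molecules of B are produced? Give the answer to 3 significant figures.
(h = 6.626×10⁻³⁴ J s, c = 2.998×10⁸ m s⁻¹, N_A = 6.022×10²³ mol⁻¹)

4.79×10¹⁹ molecules

Photon energy at 477 nm: hc/λ = (6.626×10⁻³⁴)(2.998×10⁸)/(477×10⁻⁹) = 4.165×10⁻¹⁹ J.
Energy delivered: (72.8 mW)(570.6 s) = 41.54 J.
Photons incident: 41.54 / 4.165×10⁻¹⁹ = 9.974×10¹⁹, i.e. 9.974×10¹⁹/6.022×10²³ = 1.656×10⁻⁴ mol.
Product: Φ × n_abs = 0.48 × 1.656×10⁻⁴ = 7.949×10⁻⁵ mol.
As a count: 7.949×10⁻⁵ × 6.022×10²³ = 4.79×10¹⁹.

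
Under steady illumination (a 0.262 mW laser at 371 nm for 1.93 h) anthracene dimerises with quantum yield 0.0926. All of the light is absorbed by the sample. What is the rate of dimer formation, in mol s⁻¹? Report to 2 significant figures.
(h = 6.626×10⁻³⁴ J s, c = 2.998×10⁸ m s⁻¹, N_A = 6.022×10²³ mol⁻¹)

Photon energy at 371 nm: hc/λ = (6.626×10⁻³⁴)(2.998×10⁸)/(371×10⁻⁹) = 5.354×10⁻¹⁹ J.
Energy delivered: (0.262 mW)(6948 s) = 1.820 J.
Photons incident: 1.820 / 5.354×10⁻¹⁹ = 3.399×10¹⁸, i.e. 3.399×10¹⁸/6.022×10²³ = 5.644×10⁻⁶ mol.
Product formed: 0.0926 × 5.644×10⁻⁶ = 5.226×10⁻⁷ mol.
Rate: 5.226×10⁻⁷ / 6948 s = 7.5×10⁻¹¹ mol s⁻¹.

7.5×10⁻¹¹ mol s⁻¹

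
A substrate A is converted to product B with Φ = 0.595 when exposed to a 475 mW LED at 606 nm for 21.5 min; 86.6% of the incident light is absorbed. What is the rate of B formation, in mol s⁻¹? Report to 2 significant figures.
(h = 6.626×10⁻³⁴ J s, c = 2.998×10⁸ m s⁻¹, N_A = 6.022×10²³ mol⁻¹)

1.2×10⁻⁶ mol s⁻¹

Photon energy at 606 nm: hc/λ = (6.626×10⁻³⁴)(2.998×10⁸)/(606×10⁻⁹) = 3.278×10⁻¹⁹ J.
Energy delivered: (475 mW)(1290 s) = 612.8 J.
Photons incident: 612.8 / 3.278×10⁻¹⁹ = 1.869×10²¹, i.e. 1.869×10²¹/6.022×10²³ = 0.003104 mol.
Photons absorbed: 0.866 × 0.003104 = 0.002688 mol.
Product formed: 0.595 × 0.002688 = 0.001599 mol.
Rate: 0.001599 / 1290 s = 1.2×10⁻⁶ mol s⁻¹.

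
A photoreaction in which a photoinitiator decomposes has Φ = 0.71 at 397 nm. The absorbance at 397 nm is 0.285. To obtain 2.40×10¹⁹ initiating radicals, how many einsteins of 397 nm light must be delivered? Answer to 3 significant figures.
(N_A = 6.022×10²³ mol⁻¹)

Product: 2.40×10¹⁹ / 6.022×10²³ = 3.985×10⁻⁵ mol.
Photons that must be absorbed: 3.985×10⁻⁵ / 0.71 = 5.613×10⁻⁵ mol.
Fraction absorbed: 1 − 10^(−0.285) = 0.4812.
Incident photons needed: 5.613×10⁻⁵ / 0.4812 = 1.166×10⁻⁴ mol.

1.17×10⁻⁴ einstein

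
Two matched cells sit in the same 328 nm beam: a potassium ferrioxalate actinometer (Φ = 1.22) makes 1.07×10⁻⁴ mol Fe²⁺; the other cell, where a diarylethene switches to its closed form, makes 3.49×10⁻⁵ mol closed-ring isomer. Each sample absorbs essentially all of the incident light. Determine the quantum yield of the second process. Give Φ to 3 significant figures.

Photons absorbed by the actinometer: 1.07×10⁻⁴ / 1.22 = 8.770×10⁻⁵ mol.
Φ(unknown) = 3.49×10⁻⁵ / 8.770×10⁻⁵ = 0.398.

Φ = 0.398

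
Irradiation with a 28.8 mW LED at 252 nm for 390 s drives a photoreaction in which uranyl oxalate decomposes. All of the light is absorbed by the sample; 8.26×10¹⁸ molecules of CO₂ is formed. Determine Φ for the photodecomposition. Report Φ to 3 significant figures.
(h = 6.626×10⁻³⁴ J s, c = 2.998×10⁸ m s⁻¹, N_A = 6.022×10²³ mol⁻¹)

Product: 8.26×10¹⁸ / 6.022×10²³ = 1.372×10⁻⁵ mol.
Photon energy at 252 nm: hc/λ = (6.626×10⁻³⁴)(2.998×10⁸)/(252×10⁻⁹) = 7.883×10⁻¹⁹ J.
Energy delivered: (28.8 mW)(390 s) = 11.23 J.
Photons incident: 11.23 / 7.883×10⁻¹⁹ = 1.425×10¹⁹, i.e. 1.425×10¹⁹/6.022×10²³ = 2.366×10⁻⁵ mol.
Φ = 1.372×10⁻⁵ mol / 2.366×10⁻⁵ mol photons = 0.580.

Φ = 0.580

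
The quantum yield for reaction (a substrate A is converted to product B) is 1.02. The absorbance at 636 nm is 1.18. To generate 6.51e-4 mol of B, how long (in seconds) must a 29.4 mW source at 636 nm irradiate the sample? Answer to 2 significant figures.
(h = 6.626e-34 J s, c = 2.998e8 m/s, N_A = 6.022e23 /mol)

t ≈ 4400 s

Photons that must be absorbed: 6.51e-4 / 1.02 = 6.382e-4 mol.
Fraction absorbed: 1 − 10^(−1.18) = 0.9339.
Incident photons needed: 6.382e-4 / 0.9339 = 6.834e-4 mol.
Photon energy: hc/λ = 3.123e-19 J; per mole, 1.881e5 J mol⁻¹.
Energy required: 6.834e-4 × 1.881e5 = 128.5 J.
Time: 128.5 J / 0.0294 W = 4400 s.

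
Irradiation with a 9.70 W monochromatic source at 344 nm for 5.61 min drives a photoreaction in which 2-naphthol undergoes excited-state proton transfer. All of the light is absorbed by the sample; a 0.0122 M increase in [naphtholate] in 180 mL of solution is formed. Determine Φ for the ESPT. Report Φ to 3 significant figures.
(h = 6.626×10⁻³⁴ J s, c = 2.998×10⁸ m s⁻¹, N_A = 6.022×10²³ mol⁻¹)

Product: (0.0122 M)(0.18 L) = 0.002196 mol.
Photon energy at 344 nm: hc/λ = (6.626×10⁻³⁴)(2.998×10⁸)/(344×10⁻⁹) = 5.775×10⁻¹⁹ J.
Energy delivered: (9.70 W)(336.6 s) = 3265 J.
Photons incident: 3265 / 5.775×10⁻¹⁹ = 5.654×10²¹, i.e. 5.654×10²¹/6.022×10²³ = 0.009389 mol.
Φ = 0.002196 mol / 0.009389 mol photons = 0.234.

Φ = 0.234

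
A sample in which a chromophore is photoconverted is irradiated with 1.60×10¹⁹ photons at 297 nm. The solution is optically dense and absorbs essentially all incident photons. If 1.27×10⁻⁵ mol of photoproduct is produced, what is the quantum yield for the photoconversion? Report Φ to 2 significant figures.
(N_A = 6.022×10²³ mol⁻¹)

Moles of photons: 1.60×10¹⁹ / 6.022×10²³ = 2.657×10⁻⁵ mol.
Φ = 1.27×10⁻⁵ mol / 2.657×10⁻⁵ mol photons = 0.48.

Φ = 0.48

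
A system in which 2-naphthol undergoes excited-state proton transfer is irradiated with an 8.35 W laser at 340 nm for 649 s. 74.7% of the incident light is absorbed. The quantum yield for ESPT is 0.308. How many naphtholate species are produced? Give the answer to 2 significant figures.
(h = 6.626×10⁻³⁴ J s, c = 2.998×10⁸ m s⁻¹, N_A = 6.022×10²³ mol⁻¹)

Photon energy at 340 nm: hc/λ = (6.626×10⁻³⁴)(2.998×10⁸)/(340×10⁻⁹) = 5.843×10⁻¹⁹ J.
Energy delivered: (8.35 W)(649 s) = 5419 J.
Photons incident: 5419 / 5.843×10⁻¹⁹ = 9.274×10²¹, i.e. 9.274×10²¹/6.022×10²³ = 0.01540 mol.
Photons absorbed: 0.747 × 0.01540 = 0.01150 mol.
Product: Φ × n_abs = 0.308 × 0.01150 = 0.003542 mol.
As a count: 0.003542 × 6.022×10²³ = 2.1×10²¹.

2.1×10²¹ species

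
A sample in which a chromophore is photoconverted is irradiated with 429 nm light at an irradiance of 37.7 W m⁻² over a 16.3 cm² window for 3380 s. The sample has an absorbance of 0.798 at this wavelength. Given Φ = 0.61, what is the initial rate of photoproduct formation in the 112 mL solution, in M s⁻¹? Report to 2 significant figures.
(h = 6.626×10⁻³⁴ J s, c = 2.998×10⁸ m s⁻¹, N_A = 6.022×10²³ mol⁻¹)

Photon energy at 429 nm: hc/λ = (6.626×10⁻³⁴)(2.998×10⁸)/(429×10⁻⁹) = 4.630×10⁻¹⁹ J.
Energy delivered: (37.7 W m⁻²)(16.3×10⁻⁴ m²)(3380 s) = 207.7 J.
Photons incident: 207.7 / 4.630×10⁻¹⁹ = 4.486×10²⁰, i.e. 4.486×10²⁰/6.022×10²³ = 7.449×10⁻⁴ mol.
Fraction absorbed: 1 − 10^(−0.798) = 0.8408.
Photons absorbed: 0.8408 × 7.449×10⁻⁴ = 6.263×10⁻⁴ mol.
Product formed: 0.61 × 6.263×10⁻⁴ = 3.820×10⁻⁴ mol.
Rate: 3.820×10⁻⁴ mol / (3380 s × 0.112 L) = 1.0×10⁻⁶ M s⁻¹.

1.0×10⁻⁶ M s⁻¹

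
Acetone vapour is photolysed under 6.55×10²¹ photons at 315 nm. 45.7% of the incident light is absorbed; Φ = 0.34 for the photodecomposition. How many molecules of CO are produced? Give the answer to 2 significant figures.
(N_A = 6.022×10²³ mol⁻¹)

1.0×10²¹ molecules

Moles of photons: 6.55×10²¹ / 6.022×10²³ = 0.01088 mol.
Photons absorbed: 0.457 × 0.01088 = 0.004972 mol.
Product: Φ × n_abs = 0.34 × 0.004972 = 0.001690 mol.
As a count: 0.001690 × 6.022×10²³ = 1.0×10²¹.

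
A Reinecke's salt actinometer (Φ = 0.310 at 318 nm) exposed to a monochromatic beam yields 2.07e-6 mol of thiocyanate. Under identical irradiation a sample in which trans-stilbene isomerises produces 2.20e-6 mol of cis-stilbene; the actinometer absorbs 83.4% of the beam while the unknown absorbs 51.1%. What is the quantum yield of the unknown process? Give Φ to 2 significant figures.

Φ = 0.54

Photons absorbed by the actinometer: 2.07e-6 / 0.310 = 6.677e-6 mol.
Incident flux: 6.677e-6 / 0.834 = 8.006e-6 einstein.
Absorbed by unknown: 0.511 × 8.006e-6 = 4.091e-6 mol.
Φ(unknown) = 2.20e-6 / 4.091e-6 = 0.54.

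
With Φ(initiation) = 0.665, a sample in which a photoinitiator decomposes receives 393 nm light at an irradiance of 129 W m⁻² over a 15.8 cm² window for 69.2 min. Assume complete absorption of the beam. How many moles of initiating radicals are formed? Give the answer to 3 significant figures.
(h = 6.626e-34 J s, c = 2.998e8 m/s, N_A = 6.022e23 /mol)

Photon energy at 393 nm: hc/λ = (6.626e-34)(2.998e8)/(393e-9) = 5.055e-19 J.
Energy delivered: (129 W m⁻²)(15.8e-4 m²)(4152 s) = 846.3 J.
Photons incident: 846.3 / 5.055e-19 = 1.674e21, i.e. 1.674e21/6.022e23 = 0.002780 mol.
Product: Φ × n_abs = 0.665 × 0.002780 = 0.001849 mol.

0.00185 mol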